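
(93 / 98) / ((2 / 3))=279 / 196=1.42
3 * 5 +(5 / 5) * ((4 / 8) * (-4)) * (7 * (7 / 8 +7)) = -381 / 4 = -95.25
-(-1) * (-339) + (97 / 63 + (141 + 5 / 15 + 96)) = -6308 / 63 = -100.13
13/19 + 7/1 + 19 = 507/19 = 26.68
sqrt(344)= 18.55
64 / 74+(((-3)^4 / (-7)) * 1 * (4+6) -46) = -41660 / 259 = -160.85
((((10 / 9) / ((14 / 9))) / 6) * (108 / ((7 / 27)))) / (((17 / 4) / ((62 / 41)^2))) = 37363680 / 1400273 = 26.68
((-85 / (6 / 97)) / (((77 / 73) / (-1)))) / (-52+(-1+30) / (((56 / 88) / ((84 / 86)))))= -25881055 / 148764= -173.97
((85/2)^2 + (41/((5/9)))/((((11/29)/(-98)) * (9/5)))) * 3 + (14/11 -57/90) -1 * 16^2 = -26615.34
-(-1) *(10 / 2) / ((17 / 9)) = 45 / 17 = 2.65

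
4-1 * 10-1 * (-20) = 14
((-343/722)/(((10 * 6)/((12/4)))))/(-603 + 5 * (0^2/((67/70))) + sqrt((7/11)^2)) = 0.00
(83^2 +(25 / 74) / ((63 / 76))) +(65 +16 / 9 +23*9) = 1855265 / 259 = 7163.19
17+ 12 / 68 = 17.18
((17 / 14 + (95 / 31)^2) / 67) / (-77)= -142687 / 69409186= -0.00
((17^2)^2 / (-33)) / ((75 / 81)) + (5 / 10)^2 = -3006481 / 1100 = -2733.16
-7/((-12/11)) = 77/12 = 6.42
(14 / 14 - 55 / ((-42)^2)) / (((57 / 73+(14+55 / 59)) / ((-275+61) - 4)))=-802312267 / 59690232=-13.44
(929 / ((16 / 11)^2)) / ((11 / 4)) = 159.67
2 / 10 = 1 / 5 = 0.20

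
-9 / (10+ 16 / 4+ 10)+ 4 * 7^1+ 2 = 237 / 8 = 29.62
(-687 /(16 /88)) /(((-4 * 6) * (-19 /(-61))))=153659 /304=505.46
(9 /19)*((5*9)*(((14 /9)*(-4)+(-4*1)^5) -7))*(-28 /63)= 186700 /19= 9826.32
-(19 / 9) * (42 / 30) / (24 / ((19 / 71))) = -2527 / 76680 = -0.03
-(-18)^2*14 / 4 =-1134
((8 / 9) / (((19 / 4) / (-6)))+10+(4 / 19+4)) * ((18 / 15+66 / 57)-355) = -8330582 / 1805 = -4615.28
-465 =-465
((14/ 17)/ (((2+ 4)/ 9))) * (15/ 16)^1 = 315/ 272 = 1.16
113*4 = 452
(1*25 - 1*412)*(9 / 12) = -1161 / 4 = -290.25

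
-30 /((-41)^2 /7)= -0.12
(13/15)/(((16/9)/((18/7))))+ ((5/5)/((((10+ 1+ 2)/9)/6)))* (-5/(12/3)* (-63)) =1195263/3640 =328.37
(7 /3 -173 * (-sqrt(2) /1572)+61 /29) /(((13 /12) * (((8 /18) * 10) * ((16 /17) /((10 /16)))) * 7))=26469 * sqrt(2) /12207104+29529 /337792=0.09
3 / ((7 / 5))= 15 / 7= 2.14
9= 9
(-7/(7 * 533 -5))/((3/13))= -91/11178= -0.01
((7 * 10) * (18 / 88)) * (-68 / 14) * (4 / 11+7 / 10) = -17901 / 242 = -73.97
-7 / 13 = -0.54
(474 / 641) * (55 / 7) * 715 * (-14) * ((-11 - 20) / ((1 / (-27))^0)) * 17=19646612700 / 641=30649941.81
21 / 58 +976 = 56629 / 58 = 976.36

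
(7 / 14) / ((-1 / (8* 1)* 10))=-2 / 5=-0.40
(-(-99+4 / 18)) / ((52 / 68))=15113 / 117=129.17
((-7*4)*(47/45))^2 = 1731856/2025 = 855.24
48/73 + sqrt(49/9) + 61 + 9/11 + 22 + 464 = 1326899/2409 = 550.81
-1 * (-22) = 22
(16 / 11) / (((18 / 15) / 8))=320 / 33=9.70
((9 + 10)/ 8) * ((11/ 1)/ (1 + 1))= 209/ 16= 13.06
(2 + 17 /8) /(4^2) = 33 /128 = 0.26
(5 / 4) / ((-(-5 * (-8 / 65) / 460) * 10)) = -93.44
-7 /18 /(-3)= 7 /54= 0.13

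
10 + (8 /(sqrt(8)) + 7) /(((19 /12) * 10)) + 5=12 * sqrt(2) /95 + 1467 /95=15.62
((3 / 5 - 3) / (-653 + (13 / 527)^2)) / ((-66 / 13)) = -3610477 / 4987313870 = -0.00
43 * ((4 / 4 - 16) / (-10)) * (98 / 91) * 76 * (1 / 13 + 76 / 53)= 71441748 / 8957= 7976.08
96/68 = 24/17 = 1.41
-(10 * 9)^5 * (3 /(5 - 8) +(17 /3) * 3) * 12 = -1133740800000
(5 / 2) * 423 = 2115 / 2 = 1057.50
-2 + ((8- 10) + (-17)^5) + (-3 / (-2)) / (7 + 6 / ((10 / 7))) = -159024417 / 112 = -1419860.87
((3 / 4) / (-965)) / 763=-3 / 2945180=-0.00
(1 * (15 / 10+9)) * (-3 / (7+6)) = -63 / 26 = -2.42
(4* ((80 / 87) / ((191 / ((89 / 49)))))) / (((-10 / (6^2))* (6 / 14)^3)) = -79744 / 49851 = -1.60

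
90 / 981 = 0.09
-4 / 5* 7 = -28 / 5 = -5.60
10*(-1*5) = -50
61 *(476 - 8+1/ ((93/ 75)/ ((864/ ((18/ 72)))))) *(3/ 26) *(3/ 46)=13849623/ 9269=1494.19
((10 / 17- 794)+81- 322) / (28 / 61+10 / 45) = -9654165 / 6358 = -1518.43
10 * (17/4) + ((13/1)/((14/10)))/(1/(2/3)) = 2045/42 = 48.69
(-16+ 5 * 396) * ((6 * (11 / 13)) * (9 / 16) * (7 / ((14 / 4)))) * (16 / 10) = 1166616 / 65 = 17947.94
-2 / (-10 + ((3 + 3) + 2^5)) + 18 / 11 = 241 / 154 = 1.56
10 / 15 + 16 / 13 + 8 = 386 / 39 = 9.90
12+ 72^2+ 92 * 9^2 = 12648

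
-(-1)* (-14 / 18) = -7 / 9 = -0.78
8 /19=0.42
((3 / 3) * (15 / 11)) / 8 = 15 / 88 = 0.17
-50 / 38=-25 / 19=-1.32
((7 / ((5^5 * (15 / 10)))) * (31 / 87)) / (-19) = -0.00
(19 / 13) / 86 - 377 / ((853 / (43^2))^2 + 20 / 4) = -360159536905 / 4981141113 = -72.30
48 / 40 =6 / 5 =1.20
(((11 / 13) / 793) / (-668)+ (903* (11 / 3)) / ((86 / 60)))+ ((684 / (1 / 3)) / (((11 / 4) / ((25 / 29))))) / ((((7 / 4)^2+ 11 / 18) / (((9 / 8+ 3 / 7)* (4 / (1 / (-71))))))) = -74947.93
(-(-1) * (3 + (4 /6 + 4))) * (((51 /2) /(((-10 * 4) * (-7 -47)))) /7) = 391 /30240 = 0.01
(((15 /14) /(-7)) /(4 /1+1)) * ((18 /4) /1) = -27 /196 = -0.14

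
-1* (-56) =56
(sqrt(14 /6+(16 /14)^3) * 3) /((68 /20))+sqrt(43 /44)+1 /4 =1 /4+sqrt(473) /22+5 * sqrt(82677) /833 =2.96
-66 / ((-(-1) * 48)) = -11 / 8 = -1.38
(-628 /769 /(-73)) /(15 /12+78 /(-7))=-17584 /15549949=-0.00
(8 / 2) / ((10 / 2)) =4 / 5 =0.80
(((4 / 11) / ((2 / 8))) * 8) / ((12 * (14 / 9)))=48 / 77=0.62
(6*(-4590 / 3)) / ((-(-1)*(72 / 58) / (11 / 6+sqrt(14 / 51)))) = -27115 / 2- 145*sqrt(714) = -17432.01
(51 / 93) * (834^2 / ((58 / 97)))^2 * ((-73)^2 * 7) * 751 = 541976303291434347899556 / 26071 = 20788473909379553829.91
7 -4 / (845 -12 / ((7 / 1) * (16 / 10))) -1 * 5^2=-212726 / 11815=-18.00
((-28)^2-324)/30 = 46/3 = 15.33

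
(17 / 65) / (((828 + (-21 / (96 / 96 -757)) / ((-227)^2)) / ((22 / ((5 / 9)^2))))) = 56196702936 / 2495961703625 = 0.02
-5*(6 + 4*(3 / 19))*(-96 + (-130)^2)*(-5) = 52932600 / 19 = 2785926.32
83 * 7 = 581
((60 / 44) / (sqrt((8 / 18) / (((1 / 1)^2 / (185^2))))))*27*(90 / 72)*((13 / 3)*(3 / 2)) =15795 / 6512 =2.43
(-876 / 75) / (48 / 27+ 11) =-2628 / 2875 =-0.91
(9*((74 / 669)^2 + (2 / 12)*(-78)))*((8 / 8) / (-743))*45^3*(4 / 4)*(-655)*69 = -23939472835704375 / 36948647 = -647912028.71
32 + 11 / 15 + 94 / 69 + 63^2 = 460356 / 115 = 4003.10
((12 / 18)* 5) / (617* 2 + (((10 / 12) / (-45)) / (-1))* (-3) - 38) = 60 / 21527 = 0.00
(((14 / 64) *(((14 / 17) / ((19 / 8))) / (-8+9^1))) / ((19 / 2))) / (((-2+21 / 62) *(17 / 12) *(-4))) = 0.00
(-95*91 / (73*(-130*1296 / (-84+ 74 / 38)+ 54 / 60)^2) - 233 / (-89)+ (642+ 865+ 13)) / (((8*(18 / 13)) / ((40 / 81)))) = 94211446224348835019755 / 1387895899886904727998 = 67.88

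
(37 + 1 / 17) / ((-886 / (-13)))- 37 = -274552 / 7531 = -36.46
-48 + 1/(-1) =-49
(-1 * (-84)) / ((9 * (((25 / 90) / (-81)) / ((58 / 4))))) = -197316 / 5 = -39463.20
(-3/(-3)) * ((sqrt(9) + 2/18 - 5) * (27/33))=-1.55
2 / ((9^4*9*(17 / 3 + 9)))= 1 / 433026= 0.00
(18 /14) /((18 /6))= 3 /7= 0.43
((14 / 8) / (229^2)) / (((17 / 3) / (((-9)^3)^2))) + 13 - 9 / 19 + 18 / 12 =1162380761 / 67753772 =17.16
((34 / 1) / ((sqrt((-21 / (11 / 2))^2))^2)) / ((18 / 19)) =39083 / 15876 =2.46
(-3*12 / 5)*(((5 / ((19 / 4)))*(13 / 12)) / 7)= -156 / 133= -1.17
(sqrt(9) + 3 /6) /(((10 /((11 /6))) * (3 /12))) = 77 /30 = 2.57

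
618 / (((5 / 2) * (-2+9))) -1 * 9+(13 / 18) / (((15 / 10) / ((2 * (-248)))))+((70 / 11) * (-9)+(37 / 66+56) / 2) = -10041277 / 41580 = -241.49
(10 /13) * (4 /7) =40 /91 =0.44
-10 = -10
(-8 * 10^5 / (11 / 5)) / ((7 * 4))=-12987.01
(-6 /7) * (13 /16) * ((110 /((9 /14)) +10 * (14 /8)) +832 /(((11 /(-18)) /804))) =2817039251 /3696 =762185.94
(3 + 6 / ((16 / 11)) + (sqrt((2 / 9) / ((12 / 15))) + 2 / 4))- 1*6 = sqrt(10) / 6 + 13 / 8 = 2.15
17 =17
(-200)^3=-8000000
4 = 4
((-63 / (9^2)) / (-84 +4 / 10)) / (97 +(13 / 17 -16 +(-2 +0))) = 595 / 5101272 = 0.00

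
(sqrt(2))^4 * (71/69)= 284/69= 4.12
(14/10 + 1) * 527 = 6324/5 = 1264.80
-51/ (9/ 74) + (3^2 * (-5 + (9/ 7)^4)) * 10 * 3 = -7430098/ 7203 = -1031.53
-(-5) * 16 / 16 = 5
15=15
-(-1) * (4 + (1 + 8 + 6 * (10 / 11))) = 18.45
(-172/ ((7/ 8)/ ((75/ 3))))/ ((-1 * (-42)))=-17200/ 147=-117.01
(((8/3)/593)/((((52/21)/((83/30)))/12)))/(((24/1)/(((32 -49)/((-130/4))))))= 9877/7516275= 0.00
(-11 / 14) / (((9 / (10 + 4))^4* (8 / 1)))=-3773 / 6561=-0.58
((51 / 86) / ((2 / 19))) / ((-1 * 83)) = -969 / 14276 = -0.07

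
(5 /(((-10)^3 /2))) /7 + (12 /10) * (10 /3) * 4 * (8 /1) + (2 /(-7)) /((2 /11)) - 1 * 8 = 82899 /700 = 118.43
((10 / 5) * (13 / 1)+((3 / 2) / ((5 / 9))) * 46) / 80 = 751 / 400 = 1.88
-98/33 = -2.97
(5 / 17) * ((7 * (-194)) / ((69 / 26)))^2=6233274320 / 80937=77013.90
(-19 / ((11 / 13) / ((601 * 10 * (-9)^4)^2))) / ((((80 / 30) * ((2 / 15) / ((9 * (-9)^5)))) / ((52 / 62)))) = 29849489235342839435592375 / 682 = 43767579523963107676821.66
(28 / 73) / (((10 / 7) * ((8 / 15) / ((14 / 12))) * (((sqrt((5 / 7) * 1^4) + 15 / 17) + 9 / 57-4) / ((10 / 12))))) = -926749985 / 5147294532-178924235 * sqrt(35) / 20589178128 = -0.23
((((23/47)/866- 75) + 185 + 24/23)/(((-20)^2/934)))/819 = 6935179297/21905816400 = 0.32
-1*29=-29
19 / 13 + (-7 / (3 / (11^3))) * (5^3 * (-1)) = 15140182 / 39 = 388209.79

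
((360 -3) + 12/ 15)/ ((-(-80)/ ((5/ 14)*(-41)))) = -73349/ 1120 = -65.49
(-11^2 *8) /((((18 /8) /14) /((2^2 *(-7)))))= 1517824 /9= 168647.11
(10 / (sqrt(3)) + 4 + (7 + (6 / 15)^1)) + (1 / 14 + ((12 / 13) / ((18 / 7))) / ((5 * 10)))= 10 * sqrt(3) / 3 + 156683 / 13650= 17.25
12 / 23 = 0.52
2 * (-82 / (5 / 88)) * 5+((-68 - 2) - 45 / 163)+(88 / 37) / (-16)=-174928247 / 12062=-14502.42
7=7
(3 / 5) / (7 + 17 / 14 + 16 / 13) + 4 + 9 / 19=246983 / 54435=4.54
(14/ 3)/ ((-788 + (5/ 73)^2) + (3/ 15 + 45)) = -373030/ 59375343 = -0.01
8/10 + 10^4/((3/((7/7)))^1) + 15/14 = 700393/210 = 3335.20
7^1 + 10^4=10007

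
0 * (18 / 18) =0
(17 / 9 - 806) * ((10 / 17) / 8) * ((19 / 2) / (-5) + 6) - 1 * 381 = -763061 / 1224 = -623.42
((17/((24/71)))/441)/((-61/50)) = -30175/322812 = -0.09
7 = 7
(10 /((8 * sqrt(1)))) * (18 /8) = 45 /16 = 2.81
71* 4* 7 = 1988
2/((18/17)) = 17/9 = 1.89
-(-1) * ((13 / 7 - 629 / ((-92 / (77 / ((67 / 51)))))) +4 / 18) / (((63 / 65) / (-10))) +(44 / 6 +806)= -40888315885 / 12232458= -3342.61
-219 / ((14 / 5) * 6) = -365 / 28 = -13.04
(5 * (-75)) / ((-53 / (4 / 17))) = 1500 / 901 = 1.66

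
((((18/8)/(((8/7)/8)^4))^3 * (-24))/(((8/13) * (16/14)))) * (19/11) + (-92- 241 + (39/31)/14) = -11357427948882946419/1222144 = -9293035803377.46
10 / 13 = 0.77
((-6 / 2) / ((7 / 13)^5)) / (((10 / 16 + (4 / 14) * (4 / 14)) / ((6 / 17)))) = -53466192 / 1615187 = -33.10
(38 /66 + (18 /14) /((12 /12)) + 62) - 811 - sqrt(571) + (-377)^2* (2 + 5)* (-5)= -1149285554 /231 - sqrt(571)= -4975286.03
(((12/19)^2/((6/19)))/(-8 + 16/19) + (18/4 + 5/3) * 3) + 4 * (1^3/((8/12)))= 827/34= 24.32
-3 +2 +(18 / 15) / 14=-32 / 35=-0.91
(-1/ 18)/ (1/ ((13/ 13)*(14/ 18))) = -7/ 162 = -0.04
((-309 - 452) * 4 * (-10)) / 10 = 3044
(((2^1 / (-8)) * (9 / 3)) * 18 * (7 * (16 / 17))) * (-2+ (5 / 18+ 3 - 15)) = 20748 / 17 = 1220.47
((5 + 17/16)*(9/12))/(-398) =-291/25472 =-0.01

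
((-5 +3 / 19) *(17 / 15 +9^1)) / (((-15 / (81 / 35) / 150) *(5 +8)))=87.35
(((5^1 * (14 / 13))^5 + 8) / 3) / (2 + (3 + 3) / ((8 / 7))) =2244893792 / 10767497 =208.49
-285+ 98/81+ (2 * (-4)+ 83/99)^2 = -84398/363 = -232.50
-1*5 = -5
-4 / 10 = -0.40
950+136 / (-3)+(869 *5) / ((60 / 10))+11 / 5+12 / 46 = 1125593 / 690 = 1631.29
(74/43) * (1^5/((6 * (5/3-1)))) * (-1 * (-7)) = 259/86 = 3.01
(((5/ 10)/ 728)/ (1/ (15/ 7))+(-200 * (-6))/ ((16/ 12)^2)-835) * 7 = -1630705/ 1456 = -1119.99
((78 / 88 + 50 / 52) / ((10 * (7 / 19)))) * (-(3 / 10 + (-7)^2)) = -1414417 / 57200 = -24.73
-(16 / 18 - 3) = 19 / 9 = 2.11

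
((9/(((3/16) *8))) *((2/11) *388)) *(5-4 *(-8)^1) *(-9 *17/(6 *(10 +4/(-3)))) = -6589404/143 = -46079.75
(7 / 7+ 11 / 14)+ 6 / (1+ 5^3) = 11 / 6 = 1.83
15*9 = 135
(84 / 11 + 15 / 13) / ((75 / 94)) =39386 / 3575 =11.02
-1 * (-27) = 27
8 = 8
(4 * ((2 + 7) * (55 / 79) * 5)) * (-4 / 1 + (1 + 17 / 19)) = -396000 / 1501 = -263.82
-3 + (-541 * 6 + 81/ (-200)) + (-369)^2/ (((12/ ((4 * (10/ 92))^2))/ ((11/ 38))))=-5283811431/ 2010200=-2628.50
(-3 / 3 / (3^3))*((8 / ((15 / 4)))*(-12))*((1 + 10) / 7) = 1408 / 945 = 1.49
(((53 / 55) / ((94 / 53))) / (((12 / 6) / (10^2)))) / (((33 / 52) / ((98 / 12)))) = 17893330 / 51183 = 349.60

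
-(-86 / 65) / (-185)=-86 / 12025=-0.01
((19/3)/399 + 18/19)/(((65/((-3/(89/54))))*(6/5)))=-3459/153881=-0.02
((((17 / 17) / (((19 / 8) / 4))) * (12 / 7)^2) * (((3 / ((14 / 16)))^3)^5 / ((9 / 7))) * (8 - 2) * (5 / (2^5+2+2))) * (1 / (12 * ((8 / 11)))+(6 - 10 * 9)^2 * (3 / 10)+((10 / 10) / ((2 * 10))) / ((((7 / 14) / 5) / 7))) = 456749544653671796689600512 / 631425680822419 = 723362318838.16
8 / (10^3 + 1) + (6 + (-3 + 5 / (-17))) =2.71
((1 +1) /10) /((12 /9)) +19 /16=107 /80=1.34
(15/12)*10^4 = 12500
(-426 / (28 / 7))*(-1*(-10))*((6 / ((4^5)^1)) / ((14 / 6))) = -9585 / 3584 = -2.67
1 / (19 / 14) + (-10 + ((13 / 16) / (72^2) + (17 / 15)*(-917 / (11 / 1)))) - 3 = -106.74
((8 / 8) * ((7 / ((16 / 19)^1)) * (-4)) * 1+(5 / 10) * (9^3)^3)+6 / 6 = 774840849 / 4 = 193710212.25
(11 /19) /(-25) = -11 /475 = -0.02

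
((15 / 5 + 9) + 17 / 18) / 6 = 2.16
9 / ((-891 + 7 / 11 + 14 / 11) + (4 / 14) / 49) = -33957 / 3354518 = -0.01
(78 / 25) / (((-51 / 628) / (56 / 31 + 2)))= -1926704 / 13175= -146.24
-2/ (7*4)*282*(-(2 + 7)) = 1269/ 7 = 181.29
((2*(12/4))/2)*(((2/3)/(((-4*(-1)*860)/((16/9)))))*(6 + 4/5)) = 0.01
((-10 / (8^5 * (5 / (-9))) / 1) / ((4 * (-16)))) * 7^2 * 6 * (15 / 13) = -19845 / 6815744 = -0.00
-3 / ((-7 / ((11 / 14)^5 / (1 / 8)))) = 483153 / 470596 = 1.03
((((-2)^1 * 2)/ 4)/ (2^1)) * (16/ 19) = -8/ 19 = -0.42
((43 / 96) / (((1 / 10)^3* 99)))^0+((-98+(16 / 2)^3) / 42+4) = 104 / 7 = 14.86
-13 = -13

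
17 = 17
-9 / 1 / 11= -9 / 11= -0.82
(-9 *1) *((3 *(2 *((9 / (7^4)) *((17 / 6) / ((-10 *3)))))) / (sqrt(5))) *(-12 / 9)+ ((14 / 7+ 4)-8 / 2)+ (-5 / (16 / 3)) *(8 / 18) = 1.57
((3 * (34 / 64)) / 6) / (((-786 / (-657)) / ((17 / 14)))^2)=235632393 / 861070336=0.27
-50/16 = -25/8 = -3.12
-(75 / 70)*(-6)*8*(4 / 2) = 720 / 7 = 102.86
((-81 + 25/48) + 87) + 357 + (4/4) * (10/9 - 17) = 50059/144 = 347.63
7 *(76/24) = 133/6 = 22.17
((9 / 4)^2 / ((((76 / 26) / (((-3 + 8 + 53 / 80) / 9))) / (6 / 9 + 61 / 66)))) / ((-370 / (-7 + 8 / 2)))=0.01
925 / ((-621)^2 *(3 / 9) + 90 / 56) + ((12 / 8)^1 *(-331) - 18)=-3703690669 / 7198722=-514.49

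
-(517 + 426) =-943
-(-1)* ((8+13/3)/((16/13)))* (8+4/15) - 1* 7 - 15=10951/180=60.84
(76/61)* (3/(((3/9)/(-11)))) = -7524/61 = -123.34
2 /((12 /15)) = 5 /2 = 2.50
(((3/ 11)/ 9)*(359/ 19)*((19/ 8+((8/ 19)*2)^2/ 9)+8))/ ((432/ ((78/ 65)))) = 19509137/ 1173382848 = 0.02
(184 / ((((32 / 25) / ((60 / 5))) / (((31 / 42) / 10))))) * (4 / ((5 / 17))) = 12121 / 7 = 1731.57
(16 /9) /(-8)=-2 /9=-0.22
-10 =-10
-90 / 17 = -5.29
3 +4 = 7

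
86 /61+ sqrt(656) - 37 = -2171 /61+ 4 * sqrt(41) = -9.98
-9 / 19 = -0.47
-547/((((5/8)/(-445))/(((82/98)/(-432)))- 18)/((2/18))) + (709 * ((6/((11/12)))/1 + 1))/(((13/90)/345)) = 1036614329467829/81127332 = 12777621.35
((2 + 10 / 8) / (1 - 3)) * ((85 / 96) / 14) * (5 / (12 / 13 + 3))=-4225 / 32256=-0.13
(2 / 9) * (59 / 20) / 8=59 / 720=0.08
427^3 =77854483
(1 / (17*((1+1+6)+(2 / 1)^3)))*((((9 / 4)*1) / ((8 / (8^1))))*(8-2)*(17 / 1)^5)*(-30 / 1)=-33826005 / 16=-2114125.31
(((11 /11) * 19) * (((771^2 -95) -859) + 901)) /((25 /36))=406561392 /25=16262455.68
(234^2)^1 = 54756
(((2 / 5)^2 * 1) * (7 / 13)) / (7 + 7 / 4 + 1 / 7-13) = -784 / 37375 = -0.02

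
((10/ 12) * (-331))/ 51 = -1655/ 306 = -5.41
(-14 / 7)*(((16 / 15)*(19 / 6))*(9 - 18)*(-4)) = -1216 / 5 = -243.20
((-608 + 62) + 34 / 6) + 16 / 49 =-540.01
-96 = -96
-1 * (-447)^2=-199809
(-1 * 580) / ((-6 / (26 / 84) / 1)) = 1885 / 63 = 29.92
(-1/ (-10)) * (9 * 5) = 9/ 2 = 4.50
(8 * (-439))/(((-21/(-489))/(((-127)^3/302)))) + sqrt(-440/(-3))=2 * sqrt(330)/3 + 586304569324/1057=554687400.31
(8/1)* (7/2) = 28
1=1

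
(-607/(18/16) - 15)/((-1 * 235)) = 4991/2115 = 2.36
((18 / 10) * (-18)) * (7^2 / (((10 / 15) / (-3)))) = 35721 / 5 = 7144.20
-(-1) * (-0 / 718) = 0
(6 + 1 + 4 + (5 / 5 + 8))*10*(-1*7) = -1400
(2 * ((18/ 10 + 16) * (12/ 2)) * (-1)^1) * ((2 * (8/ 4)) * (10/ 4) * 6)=-12816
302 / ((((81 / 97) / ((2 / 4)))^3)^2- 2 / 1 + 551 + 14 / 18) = 1132008954698511 / 2142112446700874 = 0.53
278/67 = 4.15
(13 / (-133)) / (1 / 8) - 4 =-636 / 133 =-4.78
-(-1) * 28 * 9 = 252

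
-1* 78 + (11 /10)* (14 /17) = -6553 /85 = -77.09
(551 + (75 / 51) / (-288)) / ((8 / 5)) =13488355 / 39168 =344.37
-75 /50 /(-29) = 3 /58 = 0.05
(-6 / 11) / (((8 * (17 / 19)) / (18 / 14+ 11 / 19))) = -186 / 1309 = -0.14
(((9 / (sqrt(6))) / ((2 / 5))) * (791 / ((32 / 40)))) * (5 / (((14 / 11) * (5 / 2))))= 93225 * sqrt(6) / 16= 14272.11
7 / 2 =3.50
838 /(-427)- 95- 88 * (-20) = 710117 /427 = 1663.04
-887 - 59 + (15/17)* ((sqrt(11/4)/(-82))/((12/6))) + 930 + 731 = 715 - 15* sqrt(11)/5576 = 714.99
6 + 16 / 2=14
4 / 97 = 0.04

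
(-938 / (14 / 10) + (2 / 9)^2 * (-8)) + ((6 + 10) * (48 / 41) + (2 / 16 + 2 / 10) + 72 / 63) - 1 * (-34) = -572987869 / 929880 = -616.20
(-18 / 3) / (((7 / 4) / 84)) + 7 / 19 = -5465 / 19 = -287.63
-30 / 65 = -6 / 13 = -0.46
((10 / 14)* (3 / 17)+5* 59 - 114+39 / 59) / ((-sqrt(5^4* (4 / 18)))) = -3828981* sqrt(2) / 351050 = -15.43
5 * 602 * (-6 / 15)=-1204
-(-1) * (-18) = -18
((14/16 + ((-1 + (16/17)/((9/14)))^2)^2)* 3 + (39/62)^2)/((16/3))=4437288099749/7489564601472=0.59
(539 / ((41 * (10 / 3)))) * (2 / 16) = 1617 / 3280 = 0.49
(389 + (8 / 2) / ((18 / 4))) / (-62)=-3509 / 558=-6.29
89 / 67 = 1.33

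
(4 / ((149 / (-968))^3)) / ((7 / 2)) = -313.37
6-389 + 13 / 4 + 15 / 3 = -374.75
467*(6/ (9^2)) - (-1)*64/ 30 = 4958/ 135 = 36.73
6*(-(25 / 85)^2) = -150 / 289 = -0.52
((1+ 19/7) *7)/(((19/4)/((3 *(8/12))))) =208/19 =10.95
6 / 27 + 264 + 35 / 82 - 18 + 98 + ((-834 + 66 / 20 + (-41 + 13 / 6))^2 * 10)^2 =9492570271857987703 / 166050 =57166939306582.28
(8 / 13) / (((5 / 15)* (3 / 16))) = 128 / 13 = 9.85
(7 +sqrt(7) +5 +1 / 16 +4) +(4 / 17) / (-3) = sqrt(7) +13043 / 816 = 18.63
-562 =-562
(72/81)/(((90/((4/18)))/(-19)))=-152/3645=-0.04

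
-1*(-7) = 7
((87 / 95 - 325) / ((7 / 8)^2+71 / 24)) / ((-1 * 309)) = 1970432 / 6996275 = 0.28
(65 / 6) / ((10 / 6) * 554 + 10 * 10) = 0.01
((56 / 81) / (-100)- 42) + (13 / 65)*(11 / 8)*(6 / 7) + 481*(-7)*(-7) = 1333993873 / 56700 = 23527.23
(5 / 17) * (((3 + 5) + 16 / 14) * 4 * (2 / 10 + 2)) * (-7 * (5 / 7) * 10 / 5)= -28160 / 119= -236.64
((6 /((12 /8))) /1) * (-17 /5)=-68 /5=-13.60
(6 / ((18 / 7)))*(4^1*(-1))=-28 / 3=-9.33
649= 649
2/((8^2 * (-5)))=-1/160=-0.01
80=80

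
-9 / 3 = -3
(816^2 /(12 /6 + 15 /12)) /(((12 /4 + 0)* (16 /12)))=665856 /13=51219.69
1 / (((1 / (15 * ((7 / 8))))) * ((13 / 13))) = 105 / 8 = 13.12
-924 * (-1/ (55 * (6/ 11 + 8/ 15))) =1386/ 89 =15.57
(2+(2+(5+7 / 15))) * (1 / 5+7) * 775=52824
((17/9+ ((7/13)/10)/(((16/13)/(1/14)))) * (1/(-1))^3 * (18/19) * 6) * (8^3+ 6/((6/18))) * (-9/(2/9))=70177671/304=230847.60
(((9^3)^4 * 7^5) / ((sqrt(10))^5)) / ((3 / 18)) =14240379658908501 * sqrt(10) / 500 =90064068935365.12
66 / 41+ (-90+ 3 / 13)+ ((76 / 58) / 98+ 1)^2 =-87.13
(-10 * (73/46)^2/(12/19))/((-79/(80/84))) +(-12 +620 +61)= 3525261829/5265666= 669.48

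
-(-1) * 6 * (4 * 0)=0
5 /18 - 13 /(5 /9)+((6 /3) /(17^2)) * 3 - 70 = -2421569 /26010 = -93.10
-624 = -624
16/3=5.33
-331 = -331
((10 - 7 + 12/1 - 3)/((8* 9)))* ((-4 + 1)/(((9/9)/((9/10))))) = -9/20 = -0.45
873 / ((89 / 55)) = 48015 / 89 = 539.49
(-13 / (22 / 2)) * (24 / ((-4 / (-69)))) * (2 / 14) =-5382 / 77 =-69.90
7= 7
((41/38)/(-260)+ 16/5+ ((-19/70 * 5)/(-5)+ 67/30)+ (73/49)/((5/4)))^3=327.43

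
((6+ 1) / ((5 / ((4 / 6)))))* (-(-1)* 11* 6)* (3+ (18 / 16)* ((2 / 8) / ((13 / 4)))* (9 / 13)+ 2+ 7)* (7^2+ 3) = 502194 / 13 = 38630.31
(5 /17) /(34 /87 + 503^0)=435 /2057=0.21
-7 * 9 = -63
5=5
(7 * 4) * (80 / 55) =448 / 11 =40.73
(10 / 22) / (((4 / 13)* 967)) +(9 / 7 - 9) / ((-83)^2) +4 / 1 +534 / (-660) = 32739596497 / 10258961020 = 3.19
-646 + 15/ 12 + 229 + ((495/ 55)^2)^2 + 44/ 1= 24757/ 4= 6189.25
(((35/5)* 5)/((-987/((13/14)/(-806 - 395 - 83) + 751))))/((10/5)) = -67499815/5069232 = -13.32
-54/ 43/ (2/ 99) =-62.16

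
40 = 40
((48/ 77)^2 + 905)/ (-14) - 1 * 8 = -6032097/ 83006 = -72.67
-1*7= -7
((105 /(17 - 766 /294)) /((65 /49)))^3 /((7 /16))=380.05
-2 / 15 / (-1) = 2 / 15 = 0.13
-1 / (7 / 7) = -1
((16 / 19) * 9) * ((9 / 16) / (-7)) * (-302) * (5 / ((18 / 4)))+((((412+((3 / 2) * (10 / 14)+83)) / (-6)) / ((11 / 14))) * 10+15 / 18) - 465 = -11517425 / 8778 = -1312.08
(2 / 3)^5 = 32 / 243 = 0.13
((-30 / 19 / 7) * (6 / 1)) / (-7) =180 / 931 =0.19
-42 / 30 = -7 / 5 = -1.40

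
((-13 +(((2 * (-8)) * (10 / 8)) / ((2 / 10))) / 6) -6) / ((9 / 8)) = -856 / 27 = -31.70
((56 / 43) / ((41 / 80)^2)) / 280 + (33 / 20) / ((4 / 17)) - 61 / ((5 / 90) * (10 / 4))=-432.17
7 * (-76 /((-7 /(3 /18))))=38 /3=12.67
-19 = -19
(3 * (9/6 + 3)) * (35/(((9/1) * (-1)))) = -52.50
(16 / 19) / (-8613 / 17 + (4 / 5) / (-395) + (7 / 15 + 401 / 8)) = -12892800 / 6982330273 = -0.00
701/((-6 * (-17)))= 6.87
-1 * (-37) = 37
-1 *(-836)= 836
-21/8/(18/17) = -119/48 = -2.48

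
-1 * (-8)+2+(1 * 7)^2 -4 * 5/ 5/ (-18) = 59.22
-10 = -10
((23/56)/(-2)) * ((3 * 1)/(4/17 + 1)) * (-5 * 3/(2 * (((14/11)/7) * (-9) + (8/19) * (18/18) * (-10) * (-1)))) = 1225785/843584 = 1.45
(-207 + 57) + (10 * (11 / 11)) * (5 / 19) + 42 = -2002 / 19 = -105.37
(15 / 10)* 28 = 42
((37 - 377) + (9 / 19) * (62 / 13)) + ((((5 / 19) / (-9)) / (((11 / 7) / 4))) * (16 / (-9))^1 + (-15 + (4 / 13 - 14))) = -80614399 / 220077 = -366.30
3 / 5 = 0.60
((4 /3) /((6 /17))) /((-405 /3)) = -34 /1215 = -0.03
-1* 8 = -8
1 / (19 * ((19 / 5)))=5 / 361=0.01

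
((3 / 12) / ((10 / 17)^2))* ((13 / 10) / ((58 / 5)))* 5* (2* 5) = 3757 / 928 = 4.05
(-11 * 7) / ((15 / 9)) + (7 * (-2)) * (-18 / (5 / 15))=3549 / 5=709.80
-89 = -89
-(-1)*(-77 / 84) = -0.92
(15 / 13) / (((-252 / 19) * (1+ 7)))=-95 / 8736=-0.01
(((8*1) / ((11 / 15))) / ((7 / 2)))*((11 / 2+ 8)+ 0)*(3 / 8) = 1215 / 77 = 15.78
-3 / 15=-1 / 5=-0.20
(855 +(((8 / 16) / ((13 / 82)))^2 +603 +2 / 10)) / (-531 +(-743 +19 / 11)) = -4548808 / 3941925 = -1.15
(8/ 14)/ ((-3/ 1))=-4/ 21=-0.19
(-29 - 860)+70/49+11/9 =-55840/63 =-886.35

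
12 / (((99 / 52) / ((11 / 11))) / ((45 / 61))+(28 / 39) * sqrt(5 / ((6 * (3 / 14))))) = 169575120 / 25493521 - 15724800 * sqrt(35) / 25493521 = 3.00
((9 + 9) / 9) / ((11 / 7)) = 14 / 11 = 1.27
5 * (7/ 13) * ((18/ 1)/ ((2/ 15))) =4725/ 13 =363.46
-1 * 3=-3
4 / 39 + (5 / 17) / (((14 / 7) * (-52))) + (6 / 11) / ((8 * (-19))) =106583 / 1108536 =0.10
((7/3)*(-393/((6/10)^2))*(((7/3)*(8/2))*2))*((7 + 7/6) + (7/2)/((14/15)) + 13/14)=-49472150/81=-610767.28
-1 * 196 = -196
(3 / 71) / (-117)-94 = -260287 / 2769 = -94.00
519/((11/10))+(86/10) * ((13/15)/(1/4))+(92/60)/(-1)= 137527/275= 500.10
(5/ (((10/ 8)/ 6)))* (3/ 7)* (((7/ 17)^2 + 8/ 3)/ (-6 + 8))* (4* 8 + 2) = 59016/ 119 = 495.93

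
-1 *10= -10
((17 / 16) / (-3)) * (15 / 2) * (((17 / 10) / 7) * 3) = -867 / 448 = -1.94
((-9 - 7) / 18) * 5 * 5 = -200 / 9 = -22.22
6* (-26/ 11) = -156/ 11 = -14.18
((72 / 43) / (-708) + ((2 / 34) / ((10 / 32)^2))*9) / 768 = 973783 / 138012800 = 0.01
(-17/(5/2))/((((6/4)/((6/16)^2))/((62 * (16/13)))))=-3162/65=-48.65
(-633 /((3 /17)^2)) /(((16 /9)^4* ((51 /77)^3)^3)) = -20077007528775173207 /242027597463552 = -82953.38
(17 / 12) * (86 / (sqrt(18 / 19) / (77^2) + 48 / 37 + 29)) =20250754804145173 / 5035921795714182 - 5933381531 * sqrt(38) / 1678640598571394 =4.02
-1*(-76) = 76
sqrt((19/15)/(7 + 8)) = sqrt(19)/15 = 0.29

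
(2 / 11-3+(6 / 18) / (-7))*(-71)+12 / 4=47695 / 231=206.47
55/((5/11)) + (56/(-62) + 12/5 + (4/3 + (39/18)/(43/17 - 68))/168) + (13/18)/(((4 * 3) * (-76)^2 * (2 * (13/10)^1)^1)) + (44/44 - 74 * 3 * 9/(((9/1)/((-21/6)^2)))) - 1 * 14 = -145640388808909/55801011840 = -2610.00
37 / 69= 0.54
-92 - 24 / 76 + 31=-1165 / 19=-61.32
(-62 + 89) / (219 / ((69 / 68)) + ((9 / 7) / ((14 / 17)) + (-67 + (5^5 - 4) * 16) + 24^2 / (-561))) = 11380446 / 21110879311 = 0.00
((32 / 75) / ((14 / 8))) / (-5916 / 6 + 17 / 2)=-256 / 1026375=-0.00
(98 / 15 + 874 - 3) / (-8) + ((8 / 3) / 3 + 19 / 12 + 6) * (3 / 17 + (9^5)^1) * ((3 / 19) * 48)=146957338751 / 38760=3791469.01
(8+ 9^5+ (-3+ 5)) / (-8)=-59059 / 8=-7382.38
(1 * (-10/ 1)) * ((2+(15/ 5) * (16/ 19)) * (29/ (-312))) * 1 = 6235/ 1482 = 4.21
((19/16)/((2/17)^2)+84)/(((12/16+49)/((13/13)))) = 10867/3184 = 3.41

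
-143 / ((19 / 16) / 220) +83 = -501783 / 19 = -26409.63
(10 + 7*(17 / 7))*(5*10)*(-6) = -8100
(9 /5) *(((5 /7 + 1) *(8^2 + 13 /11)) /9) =8604 /385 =22.35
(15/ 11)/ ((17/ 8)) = 120/ 187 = 0.64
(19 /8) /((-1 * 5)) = -19 /40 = -0.48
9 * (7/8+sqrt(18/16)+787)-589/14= 27 * sqrt(2)/4+394733/56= 7058.35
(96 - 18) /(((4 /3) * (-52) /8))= -9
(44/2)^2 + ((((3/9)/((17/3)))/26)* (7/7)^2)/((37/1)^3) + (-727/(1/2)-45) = -22724455389/22388626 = -1015.00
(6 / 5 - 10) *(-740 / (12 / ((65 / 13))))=2713.33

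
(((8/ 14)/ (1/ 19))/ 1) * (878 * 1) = 66728/ 7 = 9532.57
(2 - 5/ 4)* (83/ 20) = 249/ 80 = 3.11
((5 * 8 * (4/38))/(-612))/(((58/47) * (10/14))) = -658/84303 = -0.01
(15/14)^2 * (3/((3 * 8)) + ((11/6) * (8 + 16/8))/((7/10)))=30.21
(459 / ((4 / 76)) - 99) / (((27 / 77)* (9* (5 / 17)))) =1254022 / 135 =9289.05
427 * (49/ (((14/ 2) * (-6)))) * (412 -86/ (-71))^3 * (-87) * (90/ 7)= 14071159937939884920/ 357911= 39314689791428.27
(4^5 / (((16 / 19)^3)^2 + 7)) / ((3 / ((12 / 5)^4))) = 332985476579328 / 216311489375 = 1539.38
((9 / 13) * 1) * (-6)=-54 / 13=-4.15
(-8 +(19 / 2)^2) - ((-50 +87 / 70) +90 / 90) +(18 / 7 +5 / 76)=176417 / 1330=132.64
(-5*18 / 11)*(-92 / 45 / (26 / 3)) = 276 / 143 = 1.93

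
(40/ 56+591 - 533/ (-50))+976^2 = 333612431/ 350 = 953178.37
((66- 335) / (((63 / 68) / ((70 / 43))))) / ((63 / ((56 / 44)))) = -365840 / 38313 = -9.55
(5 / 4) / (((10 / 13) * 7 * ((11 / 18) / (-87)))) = -10179 / 308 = -33.05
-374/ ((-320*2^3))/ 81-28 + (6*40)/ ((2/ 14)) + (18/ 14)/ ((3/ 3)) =1199889949/ 725760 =1653.29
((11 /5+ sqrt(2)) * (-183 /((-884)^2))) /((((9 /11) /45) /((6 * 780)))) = -996435 /7514 - 452925 * sqrt(2) /7514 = -217.86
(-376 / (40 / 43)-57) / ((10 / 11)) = -12683 / 25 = -507.32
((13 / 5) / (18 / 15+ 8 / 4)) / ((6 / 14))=91 / 48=1.90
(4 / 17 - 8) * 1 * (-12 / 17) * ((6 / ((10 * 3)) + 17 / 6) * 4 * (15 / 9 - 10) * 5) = -800800 / 289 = -2770.93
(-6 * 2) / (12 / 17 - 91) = 204 / 1535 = 0.13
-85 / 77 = -1.10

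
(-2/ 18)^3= -0.00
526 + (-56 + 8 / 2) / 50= 13124 / 25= 524.96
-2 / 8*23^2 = -529 / 4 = -132.25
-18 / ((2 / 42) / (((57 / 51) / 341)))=-7182 / 5797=-1.24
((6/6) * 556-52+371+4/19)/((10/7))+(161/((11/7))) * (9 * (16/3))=5530.47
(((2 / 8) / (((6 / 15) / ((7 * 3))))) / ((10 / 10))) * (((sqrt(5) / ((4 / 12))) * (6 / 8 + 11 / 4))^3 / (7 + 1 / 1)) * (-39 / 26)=-14586075 * sqrt(5) / 1024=-31851.03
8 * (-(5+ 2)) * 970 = -54320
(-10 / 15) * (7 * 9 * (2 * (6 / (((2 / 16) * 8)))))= -504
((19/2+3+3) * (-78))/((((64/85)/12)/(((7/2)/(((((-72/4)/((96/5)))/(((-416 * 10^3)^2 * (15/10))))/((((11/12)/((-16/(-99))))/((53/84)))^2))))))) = 4238703721265013000000/2809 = 1508972488880389106.44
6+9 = 15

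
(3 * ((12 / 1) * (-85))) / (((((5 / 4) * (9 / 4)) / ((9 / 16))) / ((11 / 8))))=-1683 / 2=-841.50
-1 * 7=-7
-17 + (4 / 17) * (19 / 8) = -559 / 34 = -16.44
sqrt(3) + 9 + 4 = sqrt(3) + 13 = 14.73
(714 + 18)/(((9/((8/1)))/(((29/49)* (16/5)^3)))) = 231866368/18375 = 12618.58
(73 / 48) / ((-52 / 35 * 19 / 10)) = -12775 / 23712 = -0.54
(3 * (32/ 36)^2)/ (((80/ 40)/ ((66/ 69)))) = 704/ 621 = 1.13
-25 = -25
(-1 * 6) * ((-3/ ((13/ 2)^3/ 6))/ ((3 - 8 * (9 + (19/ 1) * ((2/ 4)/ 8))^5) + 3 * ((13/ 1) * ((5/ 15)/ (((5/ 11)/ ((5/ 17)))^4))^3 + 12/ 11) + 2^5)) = -0.00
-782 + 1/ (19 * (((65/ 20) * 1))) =-781.98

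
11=11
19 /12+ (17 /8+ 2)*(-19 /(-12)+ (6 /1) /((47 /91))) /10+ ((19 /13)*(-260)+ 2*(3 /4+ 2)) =-3316063 /9024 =-367.47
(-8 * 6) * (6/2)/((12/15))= -180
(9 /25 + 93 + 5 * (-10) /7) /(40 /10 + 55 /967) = 14590096 /686525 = 21.25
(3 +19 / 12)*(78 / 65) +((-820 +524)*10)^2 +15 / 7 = 8761607.64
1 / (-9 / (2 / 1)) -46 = -416 / 9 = -46.22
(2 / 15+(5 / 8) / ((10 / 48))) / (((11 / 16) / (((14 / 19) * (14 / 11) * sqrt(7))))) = 147392 * sqrt(7) / 34485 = 11.31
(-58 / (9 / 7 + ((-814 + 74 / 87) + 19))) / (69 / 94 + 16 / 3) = 171738 / 14244193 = 0.01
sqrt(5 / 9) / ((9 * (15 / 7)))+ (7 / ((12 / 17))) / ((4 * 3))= 7 * sqrt(5) / 405+ 119 / 144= 0.87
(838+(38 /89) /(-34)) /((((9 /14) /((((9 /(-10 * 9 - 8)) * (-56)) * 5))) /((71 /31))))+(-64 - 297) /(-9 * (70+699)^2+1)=76770.46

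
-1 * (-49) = 49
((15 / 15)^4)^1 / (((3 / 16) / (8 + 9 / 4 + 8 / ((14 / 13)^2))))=13444 / 147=91.46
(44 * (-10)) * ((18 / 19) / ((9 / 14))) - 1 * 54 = -13346 / 19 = -702.42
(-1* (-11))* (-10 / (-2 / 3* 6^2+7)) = 110 / 17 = 6.47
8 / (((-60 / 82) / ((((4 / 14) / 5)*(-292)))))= 95776 / 525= 182.43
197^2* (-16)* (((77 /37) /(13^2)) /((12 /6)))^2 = -920394244 /39100009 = -23.54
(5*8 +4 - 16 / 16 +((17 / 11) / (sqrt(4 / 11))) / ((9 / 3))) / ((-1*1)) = -43 - 17*sqrt(11) / 66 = -43.85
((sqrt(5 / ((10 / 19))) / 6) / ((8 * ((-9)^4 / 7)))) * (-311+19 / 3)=-3199 * sqrt(38) / 944784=-0.02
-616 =-616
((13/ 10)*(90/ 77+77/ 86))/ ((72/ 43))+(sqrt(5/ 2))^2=454897/ 110880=4.10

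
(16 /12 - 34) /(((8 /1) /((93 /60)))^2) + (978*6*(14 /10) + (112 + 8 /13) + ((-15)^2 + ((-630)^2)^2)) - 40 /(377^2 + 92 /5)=55891494547449893659571 /354799910400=157529618551.59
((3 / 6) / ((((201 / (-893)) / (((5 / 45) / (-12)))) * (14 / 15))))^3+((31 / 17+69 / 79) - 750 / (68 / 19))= -206.86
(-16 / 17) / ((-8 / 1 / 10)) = 20 / 17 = 1.18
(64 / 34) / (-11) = -32 / 187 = -0.17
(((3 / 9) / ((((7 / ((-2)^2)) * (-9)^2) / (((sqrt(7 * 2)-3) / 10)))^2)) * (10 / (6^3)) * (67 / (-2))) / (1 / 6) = -1541 / 43401015 + 134 * sqrt(14) / 14467005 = -0.00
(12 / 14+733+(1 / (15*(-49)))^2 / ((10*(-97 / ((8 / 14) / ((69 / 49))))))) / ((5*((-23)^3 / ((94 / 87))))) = -178158622776562 / 13669109813086875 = -0.01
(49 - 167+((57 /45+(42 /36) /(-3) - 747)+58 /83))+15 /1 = -6337723 /7470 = -848.42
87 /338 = 0.26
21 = 21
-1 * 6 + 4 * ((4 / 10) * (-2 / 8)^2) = -59 / 10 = -5.90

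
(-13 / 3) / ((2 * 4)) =-13 / 24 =-0.54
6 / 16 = 3 / 8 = 0.38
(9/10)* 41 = 369/10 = 36.90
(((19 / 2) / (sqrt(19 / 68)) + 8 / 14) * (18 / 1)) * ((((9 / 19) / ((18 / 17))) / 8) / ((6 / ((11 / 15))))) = 187 / 2660 + 187 * sqrt(323) / 1520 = 2.28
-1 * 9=-9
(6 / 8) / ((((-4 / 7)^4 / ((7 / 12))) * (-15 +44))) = 16807 / 118784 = 0.14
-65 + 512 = 447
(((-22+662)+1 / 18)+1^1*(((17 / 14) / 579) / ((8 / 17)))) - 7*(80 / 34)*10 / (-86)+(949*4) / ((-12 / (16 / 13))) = 35928619801 / 142211664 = 252.64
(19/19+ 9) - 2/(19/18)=154/19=8.11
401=401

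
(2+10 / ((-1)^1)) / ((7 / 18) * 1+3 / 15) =-720 / 53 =-13.58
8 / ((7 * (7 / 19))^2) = 2888 / 2401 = 1.20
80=80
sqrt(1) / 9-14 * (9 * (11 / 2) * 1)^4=-6051754855 / 72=-84052150.76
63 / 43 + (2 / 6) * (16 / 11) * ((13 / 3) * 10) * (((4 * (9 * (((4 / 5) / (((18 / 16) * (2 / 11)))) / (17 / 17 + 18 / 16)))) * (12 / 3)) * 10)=366355879 / 6579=55685.65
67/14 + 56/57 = 4603/798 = 5.77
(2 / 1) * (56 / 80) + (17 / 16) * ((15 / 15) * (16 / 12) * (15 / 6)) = 4.94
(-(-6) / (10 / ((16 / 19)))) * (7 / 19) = 336 / 1805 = 0.19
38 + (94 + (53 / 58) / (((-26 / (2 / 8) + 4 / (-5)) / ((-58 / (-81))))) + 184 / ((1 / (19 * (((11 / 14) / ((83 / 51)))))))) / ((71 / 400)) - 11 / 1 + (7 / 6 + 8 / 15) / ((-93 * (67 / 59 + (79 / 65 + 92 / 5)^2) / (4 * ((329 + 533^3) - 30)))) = -2431071211080070033409 / 130528324319098545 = -18624.86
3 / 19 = 0.16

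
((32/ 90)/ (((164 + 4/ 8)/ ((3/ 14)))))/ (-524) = -0.00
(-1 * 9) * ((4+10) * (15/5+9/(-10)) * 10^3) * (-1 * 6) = 1587600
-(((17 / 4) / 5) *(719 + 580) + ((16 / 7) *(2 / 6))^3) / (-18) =204592583 / 3333960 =61.37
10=10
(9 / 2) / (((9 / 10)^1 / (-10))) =-50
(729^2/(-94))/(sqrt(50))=-531441 * sqrt(2)/940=-799.54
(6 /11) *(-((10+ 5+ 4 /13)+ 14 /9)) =-9.20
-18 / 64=-9 / 32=-0.28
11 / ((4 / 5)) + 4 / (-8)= 53 / 4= 13.25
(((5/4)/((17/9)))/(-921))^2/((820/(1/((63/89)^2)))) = 39605/31519332661824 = 0.00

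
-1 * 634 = -634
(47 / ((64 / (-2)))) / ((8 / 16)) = -47 / 16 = -2.94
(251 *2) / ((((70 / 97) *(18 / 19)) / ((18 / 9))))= 462593 / 315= 1468.55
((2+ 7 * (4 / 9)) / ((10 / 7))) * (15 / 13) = 161 / 39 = 4.13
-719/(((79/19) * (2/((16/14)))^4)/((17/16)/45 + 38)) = -854850736/1219365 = -701.06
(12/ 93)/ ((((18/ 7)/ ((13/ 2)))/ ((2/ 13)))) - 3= -823/ 279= -2.95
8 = 8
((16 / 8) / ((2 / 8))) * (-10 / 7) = -80 / 7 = -11.43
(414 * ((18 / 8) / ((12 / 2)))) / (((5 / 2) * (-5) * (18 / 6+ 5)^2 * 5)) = -621 / 16000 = -0.04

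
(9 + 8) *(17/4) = 289/4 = 72.25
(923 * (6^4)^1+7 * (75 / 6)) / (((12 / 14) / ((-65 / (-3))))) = 1088628905 / 36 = 30239691.81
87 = 87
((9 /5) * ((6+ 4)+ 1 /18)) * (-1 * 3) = -543 /10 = -54.30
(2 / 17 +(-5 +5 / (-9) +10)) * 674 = 470452 / 153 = 3074.85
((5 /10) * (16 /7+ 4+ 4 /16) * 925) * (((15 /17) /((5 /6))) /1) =1523475 /476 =3200.58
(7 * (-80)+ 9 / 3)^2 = 310249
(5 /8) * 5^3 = 625 /8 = 78.12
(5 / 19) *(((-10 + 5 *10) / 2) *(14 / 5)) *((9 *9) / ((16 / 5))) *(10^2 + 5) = 1488375 / 38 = 39167.76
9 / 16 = 0.56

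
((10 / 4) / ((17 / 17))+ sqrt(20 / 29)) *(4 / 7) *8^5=262144 *sqrt(145) / 203+ 327680 / 7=62361.34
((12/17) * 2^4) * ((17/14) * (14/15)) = 64/5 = 12.80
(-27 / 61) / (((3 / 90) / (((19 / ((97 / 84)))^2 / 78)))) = -343874160 / 7461337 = -46.09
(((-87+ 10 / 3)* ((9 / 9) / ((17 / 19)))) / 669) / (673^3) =-4769 / 10400195102823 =-0.00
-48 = -48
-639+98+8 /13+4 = -6973 /13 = -536.38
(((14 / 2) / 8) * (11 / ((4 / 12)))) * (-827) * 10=-955185 / 4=-238796.25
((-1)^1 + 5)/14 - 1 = -5/7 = -0.71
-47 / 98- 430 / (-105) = 1063 / 294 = 3.62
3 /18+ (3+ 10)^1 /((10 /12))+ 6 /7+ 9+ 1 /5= 5423 /210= 25.82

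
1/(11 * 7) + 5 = 386/77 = 5.01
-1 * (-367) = 367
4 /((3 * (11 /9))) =12 /11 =1.09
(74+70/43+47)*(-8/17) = -42184/731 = -57.71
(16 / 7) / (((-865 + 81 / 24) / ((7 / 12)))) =-32 / 20679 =-0.00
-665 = -665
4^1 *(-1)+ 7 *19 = 129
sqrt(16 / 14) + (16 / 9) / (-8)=-2 / 9 + 2 * sqrt(14) / 7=0.85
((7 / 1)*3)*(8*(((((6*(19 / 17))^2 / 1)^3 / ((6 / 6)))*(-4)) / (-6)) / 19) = 12938785993728 / 24137569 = 536043.46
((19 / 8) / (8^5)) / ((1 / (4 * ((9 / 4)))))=171 / 262144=0.00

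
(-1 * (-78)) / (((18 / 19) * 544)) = 247 / 1632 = 0.15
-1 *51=-51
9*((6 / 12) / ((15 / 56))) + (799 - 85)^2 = 2549064 / 5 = 509812.80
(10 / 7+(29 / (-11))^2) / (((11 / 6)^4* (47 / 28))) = 782784 / 1771561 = 0.44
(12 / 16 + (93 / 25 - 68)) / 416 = -0.15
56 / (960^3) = 7 / 110592000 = 0.00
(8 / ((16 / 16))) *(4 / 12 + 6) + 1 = 51.67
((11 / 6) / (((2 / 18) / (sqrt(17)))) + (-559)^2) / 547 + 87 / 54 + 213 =33* sqrt(17) / 1094 + 7737719 / 9846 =786.00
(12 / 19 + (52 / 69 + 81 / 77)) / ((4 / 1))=246023 / 403788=0.61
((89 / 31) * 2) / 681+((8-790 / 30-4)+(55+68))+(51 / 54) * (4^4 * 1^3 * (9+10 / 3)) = 585691112 / 189999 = 3082.60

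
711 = 711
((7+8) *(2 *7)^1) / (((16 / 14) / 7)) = 5145 / 4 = 1286.25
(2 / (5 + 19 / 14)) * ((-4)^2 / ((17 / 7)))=3136 / 1513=2.07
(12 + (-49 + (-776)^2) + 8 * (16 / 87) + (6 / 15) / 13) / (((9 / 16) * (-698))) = -27240836312 / 17762355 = -1533.63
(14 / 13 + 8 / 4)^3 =64000 / 2197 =29.13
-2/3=-0.67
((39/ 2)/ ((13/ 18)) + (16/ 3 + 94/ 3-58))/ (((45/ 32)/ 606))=109888/ 45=2441.96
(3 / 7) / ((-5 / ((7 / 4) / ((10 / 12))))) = -9 / 50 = -0.18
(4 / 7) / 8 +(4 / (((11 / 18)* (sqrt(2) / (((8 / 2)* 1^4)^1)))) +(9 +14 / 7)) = 155 / 14 +144* sqrt(2) / 11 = 29.58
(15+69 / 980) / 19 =14769 / 18620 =0.79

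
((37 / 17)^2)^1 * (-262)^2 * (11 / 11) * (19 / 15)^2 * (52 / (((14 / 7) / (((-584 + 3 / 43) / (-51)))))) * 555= 86196570700.19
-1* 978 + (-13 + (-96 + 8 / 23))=-1086.65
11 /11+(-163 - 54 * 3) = -324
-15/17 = -0.88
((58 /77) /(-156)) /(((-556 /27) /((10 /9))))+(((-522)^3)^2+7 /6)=33779494157581382028253 /1669668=20231264034275905.17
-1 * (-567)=567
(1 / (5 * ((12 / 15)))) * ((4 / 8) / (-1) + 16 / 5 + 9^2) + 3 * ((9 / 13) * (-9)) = 1161 / 520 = 2.23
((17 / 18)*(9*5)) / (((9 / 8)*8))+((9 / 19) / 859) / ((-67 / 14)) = 92945827 / 19683126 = 4.72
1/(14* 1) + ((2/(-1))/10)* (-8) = 117/70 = 1.67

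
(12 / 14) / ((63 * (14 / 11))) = 0.01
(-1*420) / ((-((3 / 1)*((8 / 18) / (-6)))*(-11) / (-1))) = -1890 / 11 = -171.82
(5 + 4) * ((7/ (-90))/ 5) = -7/ 50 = -0.14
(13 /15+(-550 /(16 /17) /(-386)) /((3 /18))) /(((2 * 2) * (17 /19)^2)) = 83191367 /26772960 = 3.11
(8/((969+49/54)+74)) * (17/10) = 3672/281855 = 0.01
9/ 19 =0.47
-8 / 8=-1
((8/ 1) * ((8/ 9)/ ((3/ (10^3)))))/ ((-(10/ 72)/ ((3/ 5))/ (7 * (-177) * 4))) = 50749440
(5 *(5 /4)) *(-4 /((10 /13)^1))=-65 /2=-32.50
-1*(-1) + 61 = 62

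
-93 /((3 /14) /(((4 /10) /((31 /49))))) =-1372 /5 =-274.40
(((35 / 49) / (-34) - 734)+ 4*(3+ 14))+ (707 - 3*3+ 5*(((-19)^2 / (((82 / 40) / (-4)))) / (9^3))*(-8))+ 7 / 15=2528712253 / 35567910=71.10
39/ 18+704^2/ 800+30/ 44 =513454/ 825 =622.37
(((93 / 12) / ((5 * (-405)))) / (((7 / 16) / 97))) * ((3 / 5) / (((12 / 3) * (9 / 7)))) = -3007 / 30375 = -0.10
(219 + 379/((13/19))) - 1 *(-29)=10425/13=801.92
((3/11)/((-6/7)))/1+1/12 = -31/132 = -0.23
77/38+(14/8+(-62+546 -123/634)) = 11746833/24092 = 487.58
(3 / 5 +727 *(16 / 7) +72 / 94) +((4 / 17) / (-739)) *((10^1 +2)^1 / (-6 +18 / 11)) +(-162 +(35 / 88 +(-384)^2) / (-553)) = 177352190254077 / 143670970520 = 1234.43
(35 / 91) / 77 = 5 / 1001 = 0.00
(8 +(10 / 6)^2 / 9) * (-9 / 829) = -673 / 7461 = -0.09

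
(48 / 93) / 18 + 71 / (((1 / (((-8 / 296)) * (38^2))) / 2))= -57208096 / 10323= -5541.81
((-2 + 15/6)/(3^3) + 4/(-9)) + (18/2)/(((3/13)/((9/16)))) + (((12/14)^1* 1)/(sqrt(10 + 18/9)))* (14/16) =sqrt(3)/8 + 9293/432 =21.73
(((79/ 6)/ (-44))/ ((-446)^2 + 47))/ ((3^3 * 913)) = -0.00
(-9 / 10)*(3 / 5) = -27 / 50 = -0.54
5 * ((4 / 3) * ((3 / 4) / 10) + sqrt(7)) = 1 / 2 + 5 * sqrt(7) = 13.73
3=3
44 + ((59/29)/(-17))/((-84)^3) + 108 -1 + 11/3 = 45194075195/292203072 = 154.67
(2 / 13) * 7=14 / 13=1.08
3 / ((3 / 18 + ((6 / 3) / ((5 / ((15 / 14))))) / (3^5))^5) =5625829001050272 / 254194901951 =22131.95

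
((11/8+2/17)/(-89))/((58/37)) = -259/24208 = -0.01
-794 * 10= -7940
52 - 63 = -11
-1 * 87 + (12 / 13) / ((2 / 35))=-921 / 13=-70.85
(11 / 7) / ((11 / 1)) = 1 / 7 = 0.14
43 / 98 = 0.44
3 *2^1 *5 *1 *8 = 240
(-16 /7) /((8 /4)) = -1.14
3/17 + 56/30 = 521/255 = 2.04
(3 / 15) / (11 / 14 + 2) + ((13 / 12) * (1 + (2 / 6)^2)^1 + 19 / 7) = 3.99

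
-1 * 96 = -96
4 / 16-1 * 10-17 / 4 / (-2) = -7.62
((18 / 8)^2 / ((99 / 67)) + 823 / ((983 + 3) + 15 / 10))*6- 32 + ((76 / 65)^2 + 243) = 6988363799 / 29372200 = 237.92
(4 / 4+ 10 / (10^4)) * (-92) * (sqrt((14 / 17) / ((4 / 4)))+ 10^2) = -46046 / 5 - 23023 * sqrt(238) / 4250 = -9292.77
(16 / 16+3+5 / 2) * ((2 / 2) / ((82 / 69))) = 5.47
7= 7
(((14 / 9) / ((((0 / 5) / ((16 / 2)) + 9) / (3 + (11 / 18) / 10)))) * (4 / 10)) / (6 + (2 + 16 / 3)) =3857 / 243000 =0.02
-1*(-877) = 877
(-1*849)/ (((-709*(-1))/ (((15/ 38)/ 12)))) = -4245/ 107768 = -0.04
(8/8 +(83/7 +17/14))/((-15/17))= -3349/210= -15.95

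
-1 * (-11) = 11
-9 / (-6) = 3 / 2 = 1.50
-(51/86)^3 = -132651/636056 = -0.21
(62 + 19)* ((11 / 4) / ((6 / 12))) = 891 / 2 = 445.50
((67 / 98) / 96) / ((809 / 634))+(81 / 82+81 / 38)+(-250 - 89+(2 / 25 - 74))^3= -3261152102574958388123 / 46320508500000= -70404065.24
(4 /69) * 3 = 4 /23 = 0.17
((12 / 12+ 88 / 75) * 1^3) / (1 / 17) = 2771 / 75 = 36.95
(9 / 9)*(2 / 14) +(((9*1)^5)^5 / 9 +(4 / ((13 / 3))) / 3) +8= 7258746319995398397566620 / 91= 79766443076872509863369.45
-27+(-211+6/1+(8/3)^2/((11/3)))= -7592/33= -230.06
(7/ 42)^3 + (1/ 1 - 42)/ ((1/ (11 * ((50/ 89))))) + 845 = 11373569/ 19224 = 591.63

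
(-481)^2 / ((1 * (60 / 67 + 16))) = 15501187 / 1132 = 13693.63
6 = 6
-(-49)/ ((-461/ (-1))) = 49/ 461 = 0.11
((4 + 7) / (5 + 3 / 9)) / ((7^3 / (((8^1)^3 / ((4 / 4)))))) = 1056 / 343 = 3.08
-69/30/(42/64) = -368/105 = -3.50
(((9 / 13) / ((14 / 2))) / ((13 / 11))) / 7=99 / 8281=0.01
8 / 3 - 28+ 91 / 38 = -2615 / 114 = -22.94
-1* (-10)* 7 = 70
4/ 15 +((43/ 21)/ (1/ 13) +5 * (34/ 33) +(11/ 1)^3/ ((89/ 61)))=97068872/ 102795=944.30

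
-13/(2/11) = -143/2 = -71.50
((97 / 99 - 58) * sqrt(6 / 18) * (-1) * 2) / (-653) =-11290 * sqrt(3) / 193941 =-0.10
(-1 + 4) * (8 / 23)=24 / 23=1.04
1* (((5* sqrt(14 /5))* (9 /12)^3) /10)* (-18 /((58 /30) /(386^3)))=-5240822553* sqrt(70) /232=-188999428.29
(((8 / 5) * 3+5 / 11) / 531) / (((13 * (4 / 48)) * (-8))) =-289 / 253110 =-0.00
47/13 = 3.62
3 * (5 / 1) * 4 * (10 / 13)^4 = 600000 / 28561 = 21.01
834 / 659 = 1.27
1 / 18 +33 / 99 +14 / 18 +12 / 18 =11 / 6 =1.83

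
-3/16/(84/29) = -29/448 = -0.06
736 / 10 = 368 / 5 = 73.60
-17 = -17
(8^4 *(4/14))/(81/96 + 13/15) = 3932160/5747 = 684.21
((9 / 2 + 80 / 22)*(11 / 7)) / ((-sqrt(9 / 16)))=-17.05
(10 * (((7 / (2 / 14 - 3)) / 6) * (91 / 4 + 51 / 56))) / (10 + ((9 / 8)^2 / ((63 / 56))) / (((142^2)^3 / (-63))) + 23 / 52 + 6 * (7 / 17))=-4201228151586684400 / 561509660527578639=-7.48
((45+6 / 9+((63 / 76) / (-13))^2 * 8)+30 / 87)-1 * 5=41.04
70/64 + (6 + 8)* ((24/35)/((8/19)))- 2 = 3503/160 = 21.89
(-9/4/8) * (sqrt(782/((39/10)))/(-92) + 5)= -45/32 + 3 * sqrt(76245)/19136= -1.36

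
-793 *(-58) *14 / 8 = 160979 / 2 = 80489.50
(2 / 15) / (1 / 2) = 4 / 15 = 0.27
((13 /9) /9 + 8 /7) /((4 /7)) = 739 /324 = 2.28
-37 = -37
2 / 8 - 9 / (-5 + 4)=37 / 4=9.25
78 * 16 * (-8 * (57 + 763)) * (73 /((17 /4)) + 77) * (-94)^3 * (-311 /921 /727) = -1128580265179095040 /3794213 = -297447788297.36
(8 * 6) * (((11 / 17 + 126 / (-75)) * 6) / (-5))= 126432 / 2125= 59.50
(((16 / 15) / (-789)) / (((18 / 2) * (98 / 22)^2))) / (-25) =1936 / 6393562875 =0.00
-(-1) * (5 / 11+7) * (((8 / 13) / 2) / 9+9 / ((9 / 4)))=38704 / 1287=30.07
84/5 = 16.80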